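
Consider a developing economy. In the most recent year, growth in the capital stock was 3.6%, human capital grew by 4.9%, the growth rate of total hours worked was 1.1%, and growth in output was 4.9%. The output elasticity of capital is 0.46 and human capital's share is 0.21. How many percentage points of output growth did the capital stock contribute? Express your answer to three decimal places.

Contribution = share × growth = 0.46 × 3.6 = 1.656 pp.

1.656 percentage points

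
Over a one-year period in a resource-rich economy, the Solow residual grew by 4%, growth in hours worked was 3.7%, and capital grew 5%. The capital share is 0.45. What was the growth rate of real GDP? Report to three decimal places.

Labor's share = 1 − 0.45 = 0.55.
Capital: 0.45 × 5 = 2.25 pp.
Hours worked: 0.55 × 3.7 = 2.035 pp.
Output growth = 4 + 4.285 = 8.285%.

8.285%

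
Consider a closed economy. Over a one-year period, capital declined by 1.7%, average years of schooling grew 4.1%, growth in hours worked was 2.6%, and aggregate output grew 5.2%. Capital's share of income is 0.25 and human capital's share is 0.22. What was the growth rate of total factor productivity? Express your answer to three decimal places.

Total factor productivity growth was 3.345%.

Labor's share = 1 − 0.25 − 0.22 = 0.53.
Capital: 0.25 × (-1.7) = -0.425 pp.
Average years of schooling: 0.22 × 4.1 = 0.902 pp.
Hours worked: 0.53 × 2.6 = 1.378 pp.
TFP growth = 5.2 − 1.855 = 3.345%.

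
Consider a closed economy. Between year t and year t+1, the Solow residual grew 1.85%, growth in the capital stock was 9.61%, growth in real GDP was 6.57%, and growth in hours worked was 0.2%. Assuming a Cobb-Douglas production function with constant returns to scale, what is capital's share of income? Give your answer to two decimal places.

α = 0.48

gY = gA + α·gK + (1−α)·gL, so gY − gA − gL = α(gK − gL).
6.57 − 1.85 − 0.2 = α × (9.61 − 0.2).
4.52 = 9.41 α, so α = 0.4803.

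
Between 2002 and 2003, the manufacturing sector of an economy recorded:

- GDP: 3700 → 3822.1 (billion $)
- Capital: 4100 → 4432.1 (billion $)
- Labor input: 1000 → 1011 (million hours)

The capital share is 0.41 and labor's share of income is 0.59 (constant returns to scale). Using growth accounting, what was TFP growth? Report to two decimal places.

GDP growth = (3822.1 − 3700) / 3700 = 3.3%.
Capital growth = (4432.1 − 4100) / 4100 = 8.1%.
Labor input growth = (1011 − 1000) / 1000 = 1.1%.
Labor's share = 1 − 0.41 = 0.59.
Capital: 0.41 × 8.1 = 3.321 pp.
Labor input: 0.59 × 1.1 = 0.649 pp.
TFP growth = 3.3 − 3.97 = -0.67%.

-0.67%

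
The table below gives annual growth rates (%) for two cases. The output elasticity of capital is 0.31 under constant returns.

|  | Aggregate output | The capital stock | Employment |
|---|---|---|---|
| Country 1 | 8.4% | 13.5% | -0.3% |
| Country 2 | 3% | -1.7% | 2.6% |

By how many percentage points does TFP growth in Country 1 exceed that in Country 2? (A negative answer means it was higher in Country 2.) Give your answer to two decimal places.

Labor's share = 1 − 0.31 = 0.69.
Country 1: TFP = 8.4 − 4.185 + 0.207 = 4.422%.
Country 2: TFP = 3 + 0.527 − 1.794 = 1.733%.
Difference = 4.422 − (1.733) = 2.689 pp.

2.69 percentage points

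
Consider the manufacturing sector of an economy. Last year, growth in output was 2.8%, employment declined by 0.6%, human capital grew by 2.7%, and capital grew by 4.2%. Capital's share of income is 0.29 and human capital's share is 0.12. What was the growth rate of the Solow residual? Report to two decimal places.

Labor's share = 1 − 0.29 − 0.12 = 0.59.
Capital: 0.29 × 4.2 = 1.218 pp.
Human capital: 0.12 × 2.7 = 0.324 pp.
Employment: 0.59 × (-0.6) = -0.354 pp.
TFP growth = 2.8 − 1.188 = 1.612%.

1.61%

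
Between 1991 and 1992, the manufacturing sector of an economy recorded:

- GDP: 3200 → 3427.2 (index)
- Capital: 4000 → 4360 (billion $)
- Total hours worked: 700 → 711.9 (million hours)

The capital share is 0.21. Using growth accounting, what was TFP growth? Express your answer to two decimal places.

GDP growth = (3427.2 − 3200) / 3200 = 7.1%.
Capital growth = (4360 − 4000) / 4000 = 9%.
Total hours worked growth = (711.9 − 700) / 700 = 1.7%.
Labor's share = 1 − 0.21 = 0.79.
Capital: 0.21 × 9 = 1.89 pp.
Total hours worked: 0.79 × 1.7 = 1.343 pp.
TFP growth = 7.1 − 3.233 = 3.867%.

3.87%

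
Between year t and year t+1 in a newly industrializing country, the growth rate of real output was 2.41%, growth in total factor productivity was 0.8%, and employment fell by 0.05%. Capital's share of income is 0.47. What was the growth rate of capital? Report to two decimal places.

Labor's share = 1 − 0.47 = 0.53.
gY = gA + 0.53×(-0.05) + 0.47×g.
0.47×g = 2.41 − 0.8 + 0.0265 = 1.6365.
g = 1.6365 / 0.47 = 3.4819%.

3.48%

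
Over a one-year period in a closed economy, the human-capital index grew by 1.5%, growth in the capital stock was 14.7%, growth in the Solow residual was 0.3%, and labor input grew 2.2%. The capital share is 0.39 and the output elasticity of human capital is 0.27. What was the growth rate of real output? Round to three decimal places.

7.186%

Labor's share = 1 − 0.39 − 0.27 = 0.34.
The capital stock: 0.39 × 14.7 = 5.733 pp.
The human-capital index: 0.27 × 1.5 = 0.405 pp.
Labor input: 0.34 × 2.2 = 0.748 pp.
Output growth = 0.3 + 6.886 = 7.186%.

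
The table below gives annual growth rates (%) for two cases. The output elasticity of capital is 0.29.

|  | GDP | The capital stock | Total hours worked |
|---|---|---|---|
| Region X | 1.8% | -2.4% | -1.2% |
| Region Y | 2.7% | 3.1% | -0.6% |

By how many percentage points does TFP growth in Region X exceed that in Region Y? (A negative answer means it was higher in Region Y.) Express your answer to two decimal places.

Labor's share = 1 − 0.29 = 0.71.
Region X: TFP = 1.8 + 0.696 + 0.852 = 3.348%.
Region Y: TFP = 2.7 − 0.899 + 0.426 = 2.227%.
Difference = 3.348 − (2.227) = 1.121 pp.

1.12 percentage points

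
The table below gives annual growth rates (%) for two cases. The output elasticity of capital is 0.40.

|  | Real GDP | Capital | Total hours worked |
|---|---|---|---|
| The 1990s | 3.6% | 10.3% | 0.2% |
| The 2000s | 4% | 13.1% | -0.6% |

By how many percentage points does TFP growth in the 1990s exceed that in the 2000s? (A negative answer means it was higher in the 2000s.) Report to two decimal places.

0.24 percentage points

Labor's share = 1 − 0.4 = 0.6.
The 1990s: TFP = 3.6 − 4.12 − 0.12 = -0.64%.
The 2000s: TFP = 4 − 5.24 + 0.36 = -0.88%.
Difference = -0.64 − (-0.88) = 0.24 pp.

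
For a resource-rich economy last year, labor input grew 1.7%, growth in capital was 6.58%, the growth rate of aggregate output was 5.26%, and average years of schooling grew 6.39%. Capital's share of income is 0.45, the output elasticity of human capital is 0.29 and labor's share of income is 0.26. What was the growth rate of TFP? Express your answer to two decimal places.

TFP grew 0.00%.

Labor's share = 1 − 0.45 − 0.29 = 0.26.
Capital: 0.45 × 6.58 = 2.961 pp.
Average years of schooling: 0.29 × 6.39 = 1.8531 pp.
Labor input: 0.26 × 1.7 = 0.442 pp.
TFP growth = 5.26 − 5.2561 = 0.0039%.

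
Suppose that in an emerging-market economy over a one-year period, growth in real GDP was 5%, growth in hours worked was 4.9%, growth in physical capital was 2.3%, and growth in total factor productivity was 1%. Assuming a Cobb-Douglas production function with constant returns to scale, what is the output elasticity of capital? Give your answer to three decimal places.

The output elasticity of capital is 0.346.

gY = gA + α·gK + (1−α)·gL, so gY − gA − gL = α(gK − gL).
5 − 1 − 4.9 = α × (2.3 − 4.9).
-0.9 = -2.6 α, so α = 0.34615.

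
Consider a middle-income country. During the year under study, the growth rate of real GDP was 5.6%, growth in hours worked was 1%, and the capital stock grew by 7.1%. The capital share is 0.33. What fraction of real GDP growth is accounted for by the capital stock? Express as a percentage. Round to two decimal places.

The capital stock accounted for 41.84% of growth.

The capital stock contributed 0.33 × 7.1 = 2.343 pp.
Share of growth = 2.343 / 5.6 × 100 = 41.8393%.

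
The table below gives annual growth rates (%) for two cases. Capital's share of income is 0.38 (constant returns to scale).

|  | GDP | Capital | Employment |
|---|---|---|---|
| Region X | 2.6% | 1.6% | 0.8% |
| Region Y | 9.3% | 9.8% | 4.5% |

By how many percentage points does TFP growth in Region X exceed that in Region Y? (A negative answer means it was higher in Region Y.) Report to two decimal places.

Labor's share = 1 − 0.38 = 0.62.
Region X: TFP = 2.6 − 0.608 − 0.496 = 1.496%.
Region Y: TFP = 9.3 − 3.724 − 2.79 = 2.786%.
Difference = 1.496 − (2.786) = -1.29 pp.

-1.29 percentage points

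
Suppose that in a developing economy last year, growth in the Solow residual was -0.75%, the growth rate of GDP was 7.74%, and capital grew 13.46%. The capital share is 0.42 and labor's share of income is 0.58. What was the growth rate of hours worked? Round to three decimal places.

Labor's share = 1 − 0.42 = 0.58.
gY = gA + 0.42×13.46 + 0.58×g.
0.58×g = 7.74 + 0.75 − 5.6532 = 2.8368.
g = 2.8368 / 0.58 = 4.89103%.

4.891%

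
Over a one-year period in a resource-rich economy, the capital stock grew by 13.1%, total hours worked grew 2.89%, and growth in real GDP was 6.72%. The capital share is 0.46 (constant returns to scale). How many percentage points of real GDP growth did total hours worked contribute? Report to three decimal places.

Labor's share = 1 − 0.46 = 0.54.
Contribution = share × growth = 0.54 × 2.89 = 1.5606 pp.

1.561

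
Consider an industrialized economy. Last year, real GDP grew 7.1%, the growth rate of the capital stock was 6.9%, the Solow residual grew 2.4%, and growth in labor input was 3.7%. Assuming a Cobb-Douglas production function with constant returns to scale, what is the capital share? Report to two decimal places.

The capital share is 0.31.

gY = gA + α·gK + (1−α)·gL, so gY − gA − gL = α(gK − gL).
7.1 − 2.4 − 3.7 = α × (6.9 − 3.7).
1 = 3.2 α, so α = 0.3125.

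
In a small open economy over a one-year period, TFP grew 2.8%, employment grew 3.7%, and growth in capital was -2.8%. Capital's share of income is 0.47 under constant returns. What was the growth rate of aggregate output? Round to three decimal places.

Labor's share = 1 − 0.47 = 0.53.
Capital: 0.47 × (-2.8) = -1.316 pp.
Employment: 0.53 × 3.7 = 1.961 pp.
Output growth = 2.8 + 0.645 = 3.445%.

3.445%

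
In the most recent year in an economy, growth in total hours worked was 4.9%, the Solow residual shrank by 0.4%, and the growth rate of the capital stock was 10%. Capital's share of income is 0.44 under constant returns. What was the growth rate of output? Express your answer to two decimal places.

Labor's share = 1 − 0.44 = 0.56.
The capital stock: 0.44 × 10 = 4.4 pp.
Total hours worked: 0.56 × 4.9 = 2.744 pp.
Output growth = -0.4 + 7.144 = 6.744%.

6.74%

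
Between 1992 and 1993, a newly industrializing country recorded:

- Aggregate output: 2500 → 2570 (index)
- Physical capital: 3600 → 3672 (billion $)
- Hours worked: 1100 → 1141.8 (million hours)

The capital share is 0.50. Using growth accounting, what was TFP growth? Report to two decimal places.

-0.10%

Aggregate output growth = (2570 − 2500) / 2500 = 2.8%.
Physical capital growth = (3672 − 3600) / 3600 = 2%.
Hours worked growth = (1141.8 − 1100) / 1100 = 3.8%.
Labor's share = 1 − 0.5 = 0.5.
Physical capital: 0.5 × 2 = 1 pp.
Hours worked: 0.5 × 3.8 = 1.9 pp.
TFP growth = 2.8 − 2.9 = -0.1%.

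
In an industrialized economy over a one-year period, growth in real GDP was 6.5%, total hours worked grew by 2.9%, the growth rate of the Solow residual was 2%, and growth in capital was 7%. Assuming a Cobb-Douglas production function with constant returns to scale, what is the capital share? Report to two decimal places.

gY = gA + α·gK + (1−α)·gL, so gY − gA − gL = α(gK − gL).
6.5 − 2 − 2.9 = α × (7 − 2.9).
1.6 = 4.1 α, so α = 0.3902.

The capital share is 0.39.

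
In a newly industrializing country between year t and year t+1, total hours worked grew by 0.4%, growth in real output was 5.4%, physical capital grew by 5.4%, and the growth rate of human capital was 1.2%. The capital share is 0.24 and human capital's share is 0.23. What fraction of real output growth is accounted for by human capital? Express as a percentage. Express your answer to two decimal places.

Human capital contributed 0.23 × 1.2 = 0.276 pp.
Share of growth = 0.276 / 5.4 × 100 = 5.1111%.

5.11%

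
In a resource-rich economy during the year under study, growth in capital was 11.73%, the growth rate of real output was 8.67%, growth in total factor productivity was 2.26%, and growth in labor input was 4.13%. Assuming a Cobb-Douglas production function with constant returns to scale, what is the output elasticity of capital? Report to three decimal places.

gY = gA + α·gK + (1−α)·gL, so gY − gA − gL = α(gK − gL).
8.67 − 2.26 − 4.13 = α × (11.73 − 4.13).
2.28 = 7.6 α, so α = 0.3.

The output elasticity of capital is 0.300.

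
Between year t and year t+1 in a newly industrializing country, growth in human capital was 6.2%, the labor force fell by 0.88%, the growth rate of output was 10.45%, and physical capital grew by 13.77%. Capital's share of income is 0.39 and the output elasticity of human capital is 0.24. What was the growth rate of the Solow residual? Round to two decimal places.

Labor's share = 1 − 0.39 − 0.24 = 0.37.
Physical capital: 0.39 × 13.77 = 5.3703 pp.
Human capital: 0.24 × 6.2 = 1.488 pp.
The labor force: 0.37 × (-0.88) = -0.3256 pp.
TFP growth = 10.45 − 6.5327 = 3.9173%.

3.92%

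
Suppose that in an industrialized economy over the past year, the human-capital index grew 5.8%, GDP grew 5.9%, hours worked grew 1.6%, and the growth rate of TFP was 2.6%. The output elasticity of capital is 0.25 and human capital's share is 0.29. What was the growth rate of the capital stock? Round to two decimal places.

Labor's share = 1 − 0.25 − 0.29 = 0.46.
gY = gA + 0.29×5.8 + 0.46×1.6 + 0.25×g.
0.25×g = 5.9 − 2.6 − 2.418 = 0.882.
g = 0.882 / 0.25 = 3.528%.

The capital stock grew 3.53%.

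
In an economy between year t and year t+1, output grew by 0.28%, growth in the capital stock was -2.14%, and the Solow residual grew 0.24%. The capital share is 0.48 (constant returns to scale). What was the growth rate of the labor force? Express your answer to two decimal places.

2.05%

Labor's share = 1 − 0.48 = 0.52.
gY = gA + 0.48×(-2.14) + 0.52×g.
0.52×g = 0.28 − 0.24 + 1.0272 = 1.0672.
g = 1.0672 / 0.52 = 2.0523%.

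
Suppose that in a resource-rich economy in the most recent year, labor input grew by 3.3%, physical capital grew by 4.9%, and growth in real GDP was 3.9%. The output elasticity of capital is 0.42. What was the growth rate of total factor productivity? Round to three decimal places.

Labor's share = 1 − 0.42 = 0.58.
Physical capital: 0.42 × 4.9 = 2.058 pp.
Labor input: 0.58 × 3.3 = 1.914 pp.
TFP growth = 3.9 − 3.972 = -0.072%.

-0.072%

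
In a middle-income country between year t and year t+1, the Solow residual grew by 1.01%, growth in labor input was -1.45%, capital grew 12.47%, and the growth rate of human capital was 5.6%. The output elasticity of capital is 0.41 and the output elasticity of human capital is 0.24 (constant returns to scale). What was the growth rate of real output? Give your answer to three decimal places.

Real output growth was 6.959%.

Labor's share = 1 − 0.41 − 0.24 = 0.35.
Capital: 0.41 × 12.47 = 5.1127 pp.
Human capital: 0.24 × 5.6 = 1.344 pp.
Labor input: 0.35 × (-1.45) = -0.5075 pp.
Output growth = 1.01 + 5.9492 = 6.9592%.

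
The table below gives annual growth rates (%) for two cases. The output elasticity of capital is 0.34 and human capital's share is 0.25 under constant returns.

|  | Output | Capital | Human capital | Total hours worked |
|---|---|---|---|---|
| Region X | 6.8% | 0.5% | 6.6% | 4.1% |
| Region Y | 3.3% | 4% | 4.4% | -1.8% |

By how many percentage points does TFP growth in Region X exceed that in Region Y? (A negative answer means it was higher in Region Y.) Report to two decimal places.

1.72 percentage points

Labor's share = 1 − 0.34 − 0.25 = 0.41.
Region X: TFP = 6.8 − 0.17 − 1.65 − 1.681 = 3.299%.
Region Y: TFP = 3.3 − 1.36 − 1.1 + 0.738 = 1.578%.
Difference = 3.299 − (1.578) = 1.721 pp.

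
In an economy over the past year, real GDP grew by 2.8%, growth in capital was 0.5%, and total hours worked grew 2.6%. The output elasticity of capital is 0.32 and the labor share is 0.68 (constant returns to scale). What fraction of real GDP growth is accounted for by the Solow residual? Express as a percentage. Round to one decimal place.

Labor's share = 1 − 0.32 = 0.68.
Capital: 0.32 × 0.5 = 0.16 pp.
Total hours worked: 0.68 × 2.6 = 1.768 pp.
TFP growth = 2.8 − 1.928 = 0.872%.
TFP share of growth = 0.872 / 2.8 × 100 = 31.143%.

31.1%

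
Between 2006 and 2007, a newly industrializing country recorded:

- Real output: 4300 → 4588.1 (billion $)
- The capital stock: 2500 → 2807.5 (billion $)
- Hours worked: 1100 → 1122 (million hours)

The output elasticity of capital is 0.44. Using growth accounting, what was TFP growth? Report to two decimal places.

Real output growth = (4588.1 − 4300) / 4300 = 6.7%.
The capital stock growth = (2807.5 − 2500) / 2500 = 12.3%.
Hours worked growth = (1122 − 1100) / 1100 = 2%.
Labor's share = 1 − 0.44 = 0.56.
The capital stock: 0.44 × 12.3 = 5.412 pp.
Hours worked: 0.56 × 2 = 1.12 pp.
TFP growth = 6.7 − 6.532 = 0.168%.

0.17%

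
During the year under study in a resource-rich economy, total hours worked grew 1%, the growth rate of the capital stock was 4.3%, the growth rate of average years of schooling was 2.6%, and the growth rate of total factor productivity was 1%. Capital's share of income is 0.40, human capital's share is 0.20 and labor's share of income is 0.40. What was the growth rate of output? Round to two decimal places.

3.64%

Labor's share = 1 − 0.4 − 0.2 = 0.4.
The capital stock: 0.4 × 4.3 = 1.72 pp.
Average years of schooling: 0.2 × 2.6 = 0.52 pp.
Total hours worked: 0.4 × 1 = 0.4 pp.
Output growth = 1 + 2.64 = 3.64%.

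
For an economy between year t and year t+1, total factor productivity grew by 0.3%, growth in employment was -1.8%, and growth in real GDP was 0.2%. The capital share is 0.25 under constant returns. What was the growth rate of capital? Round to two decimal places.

Labor's share = 1 − 0.25 = 0.75.
gY = gA + 0.75×(-1.8) + 0.25×g.
0.25×g = 0.2 − 0.3 + 1.35 = 1.25.
g = 1.25 / 0.25 = 5%.

5.00%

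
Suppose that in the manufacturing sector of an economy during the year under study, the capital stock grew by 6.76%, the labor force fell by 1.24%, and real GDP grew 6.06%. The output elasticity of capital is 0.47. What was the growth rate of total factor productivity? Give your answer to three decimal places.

3.540%

Labor's share = 1 − 0.47 = 0.53.
The capital stock: 0.47 × 6.76 = 3.1772 pp.
The labor force: 0.53 × (-1.24) = -0.6572 pp.
TFP growth = 6.06 − 2.52 = 3.54%.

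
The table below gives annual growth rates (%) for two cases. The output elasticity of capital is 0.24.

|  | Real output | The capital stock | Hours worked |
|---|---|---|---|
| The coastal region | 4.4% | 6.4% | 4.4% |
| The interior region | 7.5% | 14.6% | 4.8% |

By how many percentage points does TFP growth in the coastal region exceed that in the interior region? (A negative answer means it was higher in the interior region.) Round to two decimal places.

-0.83 percentage points

Labor's share = 1 − 0.24 = 0.76.
The coastal region: TFP = 4.4 − 1.536 − 3.344 = -0.48%.
The interior region: TFP = 7.5 − 3.504 − 3.648 = 0.348%.
Difference = -0.48 − (0.348) = -0.828 pp.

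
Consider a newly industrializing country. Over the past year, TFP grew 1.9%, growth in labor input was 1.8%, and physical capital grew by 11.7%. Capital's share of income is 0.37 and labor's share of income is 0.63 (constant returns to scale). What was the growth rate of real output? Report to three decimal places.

Real output growth was 7.363%.

Labor's share = 1 − 0.37 = 0.63.
Physical capital: 0.37 × 11.7 = 4.329 pp.
Labor input: 0.63 × 1.8 = 1.134 pp.
Output growth = 1.9 + 5.463 = 7.363%.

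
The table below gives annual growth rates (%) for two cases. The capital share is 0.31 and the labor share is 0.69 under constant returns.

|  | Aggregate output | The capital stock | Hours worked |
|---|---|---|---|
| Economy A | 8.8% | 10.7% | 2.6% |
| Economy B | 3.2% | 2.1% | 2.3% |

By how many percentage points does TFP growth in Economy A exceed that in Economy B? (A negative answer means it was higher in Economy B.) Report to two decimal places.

2.73 percentage points

Labor's share = 1 − 0.31 = 0.69.
Economy A: TFP = 8.8 − 3.317 − 1.794 = 3.689%.
Economy B: TFP = 3.2 − 0.651 − 1.587 = 0.962%.
Difference = 3.689 − (0.962) = 2.727 pp.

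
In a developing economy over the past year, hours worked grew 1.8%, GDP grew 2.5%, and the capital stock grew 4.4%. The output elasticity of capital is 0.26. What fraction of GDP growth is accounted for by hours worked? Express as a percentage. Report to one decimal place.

Labor's share = 1 − 0.26 = 0.74.
Hours worked contributed 0.74 × 1.8 = 1.332 pp.
Share of growth = 1.332 / 2.5 × 100 = 53.28%.

Hours worked accounted for 53.3% of growth.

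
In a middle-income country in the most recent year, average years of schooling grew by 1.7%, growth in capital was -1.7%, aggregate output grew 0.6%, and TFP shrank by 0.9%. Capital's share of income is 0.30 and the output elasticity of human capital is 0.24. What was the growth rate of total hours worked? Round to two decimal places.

Labor's share = 1 − 0.3 − 0.24 = 0.46.
gY = gA + 0.3×(-1.7) + 0.24×1.7 + 0.46×g.
0.46×g = 0.6 + 0.9 + 0.102 = 1.602.
g = 1.602 / 0.46 = 3.4826%.

3.48%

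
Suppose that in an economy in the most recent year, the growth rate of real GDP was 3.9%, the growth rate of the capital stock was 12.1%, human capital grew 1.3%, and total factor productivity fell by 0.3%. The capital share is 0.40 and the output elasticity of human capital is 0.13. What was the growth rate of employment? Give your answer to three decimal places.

Labor's share = 1 − 0.4 − 0.13 = 0.47.
gY = gA + 0.4×12.1 + 0.13×1.3 + 0.47×g.
0.47×g = 3.9 + 0.3 − 5.009 = -0.809.
g = -0.809 / 0.47 = -1.72128%.

-1.721%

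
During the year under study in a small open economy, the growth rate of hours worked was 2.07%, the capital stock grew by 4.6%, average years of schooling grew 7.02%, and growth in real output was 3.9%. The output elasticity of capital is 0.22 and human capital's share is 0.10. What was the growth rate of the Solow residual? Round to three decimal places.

0.778%

Labor's share = 1 − 0.22 − 0.1 = 0.68.
The capital stock: 0.22 × 4.6 = 1.012 pp.
Average years of schooling: 0.1 × 7.02 = 0.702 pp.
Hours worked: 0.68 × 2.07 = 1.4076 pp.
TFP growth = 3.9 − 3.1216 = 0.7784%.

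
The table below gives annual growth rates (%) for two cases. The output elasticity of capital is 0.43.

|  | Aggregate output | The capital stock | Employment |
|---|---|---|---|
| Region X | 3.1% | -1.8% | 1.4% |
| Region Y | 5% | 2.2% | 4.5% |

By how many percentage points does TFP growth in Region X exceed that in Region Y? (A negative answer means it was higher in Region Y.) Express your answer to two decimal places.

1.59 percentage points

Labor's share = 1 − 0.43 = 0.57.
Region X: TFP = 3.1 + 0.774 − 0.798 = 3.076%.
Region Y: TFP = 5 − 0.946 − 2.565 = 1.489%.
Difference = 3.076 − (1.489) = 1.587 pp.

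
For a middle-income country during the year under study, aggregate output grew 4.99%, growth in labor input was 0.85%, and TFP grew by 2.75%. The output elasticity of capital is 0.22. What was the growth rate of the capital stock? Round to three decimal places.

7.168%

Labor's share = 1 − 0.22 = 0.78.
gY = gA + 0.78×0.85 + 0.22×g.
0.22×g = 4.99 − 2.75 − 0.663 = 1.577.
g = 1.577 / 0.22 = 7.16818%.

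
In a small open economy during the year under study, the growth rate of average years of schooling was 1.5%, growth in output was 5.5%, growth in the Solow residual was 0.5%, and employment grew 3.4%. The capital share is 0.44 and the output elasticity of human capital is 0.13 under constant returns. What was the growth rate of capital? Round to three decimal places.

Labor's share = 1 − 0.44 − 0.13 = 0.43.
gY = gA + 0.13×1.5 + 0.43×3.4 + 0.44×g.
0.44×g = 5.5 − 0.5 − 1.657 = 3.343.
g = 3.343 / 0.44 = 7.59773%.

7.598%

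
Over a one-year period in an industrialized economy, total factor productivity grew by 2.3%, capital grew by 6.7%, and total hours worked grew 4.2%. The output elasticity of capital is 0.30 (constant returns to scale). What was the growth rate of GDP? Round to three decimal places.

7.250%

Labor's share = 1 − 0.3 = 0.7.
Capital: 0.3 × 6.7 = 2.01 pp.
Total hours worked: 0.7 × 4.2 = 2.94 pp.
Output growth = 2.3 + 4.95 = 7.25%.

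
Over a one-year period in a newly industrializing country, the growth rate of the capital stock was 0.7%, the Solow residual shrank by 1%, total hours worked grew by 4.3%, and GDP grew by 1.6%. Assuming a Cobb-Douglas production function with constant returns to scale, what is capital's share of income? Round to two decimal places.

0.47

gY = gA + α·gK + (1−α)·gL, so gY − gA − gL = α(gK − gL).
1.6 + 1 − 4.3 = α × (0.7 − 4.3).
-1.7 = -3.6 α, so α = 0.4722.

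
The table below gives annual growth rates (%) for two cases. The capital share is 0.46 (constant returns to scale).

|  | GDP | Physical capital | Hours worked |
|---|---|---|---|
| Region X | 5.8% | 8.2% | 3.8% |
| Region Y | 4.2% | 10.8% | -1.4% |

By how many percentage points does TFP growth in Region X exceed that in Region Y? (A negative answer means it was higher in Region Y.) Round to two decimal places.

-0.01 percentage points

Labor's share = 1 − 0.46 = 0.54.
Region X: TFP = 5.8 − 3.772 − 2.052 = -0.024%.
Region Y: TFP = 4.2 − 4.968 + 0.756 = -0.012%.
Difference = -0.024 − (-0.012) = -0.012 pp.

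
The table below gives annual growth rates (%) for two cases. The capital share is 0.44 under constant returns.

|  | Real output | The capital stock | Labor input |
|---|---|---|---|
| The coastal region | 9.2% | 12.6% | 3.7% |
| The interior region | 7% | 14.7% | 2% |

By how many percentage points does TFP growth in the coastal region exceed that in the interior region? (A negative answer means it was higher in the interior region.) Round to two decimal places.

2.17 percentage points

Labor's share = 1 − 0.44 = 0.56.
The coastal region: TFP = 9.2 − 5.544 − 2.072 = 1.584%.
The interior region: TFP = 7 − 6.468 − 1.12 = -0.588%.
Difference = 1.584 − (-0.588) = 2.172 pp.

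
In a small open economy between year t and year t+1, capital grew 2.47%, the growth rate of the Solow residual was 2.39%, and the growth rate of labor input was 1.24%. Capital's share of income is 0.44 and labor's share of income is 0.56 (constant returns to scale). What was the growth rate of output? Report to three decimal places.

Labor's share = 1 − 0.44 = 0.56.
Capital: 0.44 × 2.47 = 1.0868 pp.
Labor input: 0.56 × 1.24 = 0.6944 pp.
Output growth = 2.39 + 1.7812 = 4.1712%.

4.171%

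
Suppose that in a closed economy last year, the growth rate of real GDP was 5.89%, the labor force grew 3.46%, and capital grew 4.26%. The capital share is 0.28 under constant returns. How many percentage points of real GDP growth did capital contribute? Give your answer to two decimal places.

Contribution = share × growth = 0.28 × 4.26 = 1.1928 pp.

1.19 pp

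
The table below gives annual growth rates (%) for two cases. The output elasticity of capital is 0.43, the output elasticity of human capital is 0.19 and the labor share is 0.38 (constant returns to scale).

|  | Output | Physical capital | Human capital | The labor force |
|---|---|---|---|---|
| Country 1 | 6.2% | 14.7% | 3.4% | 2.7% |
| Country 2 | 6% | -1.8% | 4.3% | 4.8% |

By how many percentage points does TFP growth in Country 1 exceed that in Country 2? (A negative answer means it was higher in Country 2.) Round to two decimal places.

Labor's share = 1 − 0.43 − 0.19 = 0.38.
Country 1: TFP = 6.2 − 6.321 − 0.646 − 1.026 = -1.793%.
Country 2: TFP = 6 + 0.774 − 0.817 − 1.824 = 4.133%.
Difference = -1.793 − (4.133) = -5.926 pp.

-5.93 percentage points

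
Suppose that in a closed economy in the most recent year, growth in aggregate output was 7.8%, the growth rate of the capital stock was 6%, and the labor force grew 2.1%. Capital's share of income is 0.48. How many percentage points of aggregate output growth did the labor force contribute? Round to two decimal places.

Labor's share = 1 − 0.48 = 0.52.
Contribution = share × growth = 0.52 × 2.1 = 1.092 pp.

1.09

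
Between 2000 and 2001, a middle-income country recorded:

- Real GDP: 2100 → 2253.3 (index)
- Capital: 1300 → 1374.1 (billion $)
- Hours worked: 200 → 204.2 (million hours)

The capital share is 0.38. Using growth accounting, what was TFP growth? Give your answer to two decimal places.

Real GDP growth = (2253.3 − 2100) / 2100 = 7.3%.
Capital growth = (1374.1 − 1300) / 1300 = 5.7%.
Hours worked growth = (204.2 − 200) / 200 = 2.1%.
Labor's share = 1 − 0.38 = 0.62.
Capital: 0.38 × 5.7 = 2.166 pp.
Hours worked: 0.62 × 2.1 = 1.302 pp.
TFP growth = 7.3 − 3.468 = 3.832%.

TFP growth was 3.83%.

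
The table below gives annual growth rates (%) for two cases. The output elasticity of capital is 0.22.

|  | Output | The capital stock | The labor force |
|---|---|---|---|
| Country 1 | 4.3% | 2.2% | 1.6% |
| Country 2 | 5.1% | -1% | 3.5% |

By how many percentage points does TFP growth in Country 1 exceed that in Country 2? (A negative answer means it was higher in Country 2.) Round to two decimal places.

Labor's share = 1 − 0.22 = 0.78.
Country 1: TFP = 4.3 − 0.484 − 1.248 = 2.568%.
Country 2: TFP = 5.1 + 0.22 − 2.73 = 2.59%.
Difference = 2.568 − (2.59) = -0.022 pp.

-0.02 percentage points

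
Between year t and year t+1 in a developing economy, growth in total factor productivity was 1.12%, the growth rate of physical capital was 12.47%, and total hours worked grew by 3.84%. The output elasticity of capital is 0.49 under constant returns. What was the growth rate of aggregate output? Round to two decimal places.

Labor's share = 1 − 0.49 = 0.51.
Physical capital: 0.49 × 12.47 = 6.1103 pp.
Total hours worked: 0.51 × 3.84 = 1.9584 pp.
Output growth = 1.12 + 8.0687 = 9.1887%.

Aggregate output growth was 9.19%.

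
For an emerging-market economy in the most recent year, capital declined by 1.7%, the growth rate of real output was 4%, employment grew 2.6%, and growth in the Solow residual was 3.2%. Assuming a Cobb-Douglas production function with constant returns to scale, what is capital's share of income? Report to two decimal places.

α = 0.42

gY = gA + α·gK + (1−α)·gL, so gY − gA − gL = α(gK − gL).
4 − 3.2 − 2.6 = α × (-1.7 − 2.6).
-1.8 = -4.3 α, so α = 0.4186.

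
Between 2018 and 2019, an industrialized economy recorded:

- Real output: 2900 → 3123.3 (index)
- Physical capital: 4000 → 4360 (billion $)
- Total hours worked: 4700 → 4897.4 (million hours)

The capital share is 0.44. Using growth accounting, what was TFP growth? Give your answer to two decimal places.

Real output growth = (3123.3 − 2900) / 2900 = 7.7%.
Physical capital growth = (4360 − 4000) / 4000 = 9%.
Total hours worked growth = (4897.4 − 4700) / 4700 = 4.2%.
Labor's share = 1 − 0.44 = 0.56.
Physical capital: 0.44 × 9 = 3.96 pp.
Total hours worked: 0.56 × 4.2 = 2.352 pp.
TFP growth = 7.7 − 6.312 = 1.388%.

TFP grew 1.39%.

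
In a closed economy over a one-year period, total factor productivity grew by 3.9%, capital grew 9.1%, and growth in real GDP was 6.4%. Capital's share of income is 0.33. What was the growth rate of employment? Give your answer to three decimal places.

-0.751%

Labor's share = 1 − 0.33 = 0.67.
gY = gA + 0.33×9.1 + 0.67×g.
0.67×g = 6.4 − 3.9 − 3.003 = -0.503.
g = -0.503 / 0.67 = -0.75075%.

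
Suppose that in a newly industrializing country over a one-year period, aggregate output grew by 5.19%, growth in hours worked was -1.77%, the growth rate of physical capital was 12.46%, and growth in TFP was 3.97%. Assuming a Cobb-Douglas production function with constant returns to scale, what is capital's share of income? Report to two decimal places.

gY = gA + α·gK + (1−α)·gL, so gY − gA − gL = α(gK − gL).
5.19 − 3.97 + 1.77 = α × (12.46 − (-1.77)).
2.99 = 14.23 α, so α = 0.2101.

Capital's share of income is 0.21.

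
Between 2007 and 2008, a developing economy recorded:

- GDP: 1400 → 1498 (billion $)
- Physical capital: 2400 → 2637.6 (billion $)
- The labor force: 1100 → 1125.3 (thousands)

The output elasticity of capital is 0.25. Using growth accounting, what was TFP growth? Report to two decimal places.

2.80%

GDP growth = (1498 − 1400) / 1400 = 7%.
Physical capital growth = (2637.6 − 2400) / 2400 = 9.9%.
The labor force growth = (1125.3 − 1100) / 1100 = 2.3%.
Labor's share = 1 − 0.25 = 0.75.
Physical capital: 0.25 × 9.9 = 2.475 pp.
The labor force: 0.75 × 2.3 = 1.725 pp.
TFP growth = 7 − 4.2 = 2.8%.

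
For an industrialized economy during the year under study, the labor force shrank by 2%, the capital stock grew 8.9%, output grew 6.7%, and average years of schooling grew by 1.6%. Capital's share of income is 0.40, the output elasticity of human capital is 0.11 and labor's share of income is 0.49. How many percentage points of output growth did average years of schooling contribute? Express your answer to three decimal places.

Contribution = share × growth = 0.11 × 1.6 = 0.176 pp.

0.176 percentage points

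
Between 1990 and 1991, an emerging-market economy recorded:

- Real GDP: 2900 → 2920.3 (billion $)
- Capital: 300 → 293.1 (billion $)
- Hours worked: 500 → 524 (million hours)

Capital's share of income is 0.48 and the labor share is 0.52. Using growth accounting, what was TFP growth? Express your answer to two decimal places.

-0.69%

Real GDP growth = (2920.3 − 2900) / 2900 = 0.7%.
Capital growth = (293.1 − 300) / 300 = -2.3%.
Hours worked growth = (524 − 500) / 500 = 4.8%.
Labor's share = 1 − 0.48 = 0.52.
Capital: 0.48 × (-2.3) = -1.104 pp.
Hours worked: 0.52 × 4.8 = 2.496 pp.
TFP growth = 0.7 − 1.392 = -0.692%.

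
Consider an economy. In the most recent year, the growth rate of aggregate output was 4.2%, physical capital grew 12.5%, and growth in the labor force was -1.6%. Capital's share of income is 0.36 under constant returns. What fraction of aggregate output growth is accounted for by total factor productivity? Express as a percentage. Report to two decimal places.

Total factor productivity accounted for 17.24% of growth.

Labor's share = 1 − 0.36 = 0.64.
Physical capital: 0.36 × 12.5 = 4.5 pp.
The labor force: 0.64 × (-1.6) = -1.024 pp.
TFP growth = 4.2 − 3.476 = 0.724%.
TFP share of growth = 0.724 / 4.2 × 100 = 17.2381%.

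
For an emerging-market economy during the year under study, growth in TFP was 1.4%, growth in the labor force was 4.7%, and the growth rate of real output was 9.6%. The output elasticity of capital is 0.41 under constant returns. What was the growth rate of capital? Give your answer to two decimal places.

Labor's share = 1 − 0.41 = 0.59.
gY = gA + 0.59×4.7 + 0.41×g.
0.41×g = 9.6 − 1.4 − 2.773 = 5.427.
g = 5.427 / 0.41 = 13.2366%.

Capital grew 13.24%.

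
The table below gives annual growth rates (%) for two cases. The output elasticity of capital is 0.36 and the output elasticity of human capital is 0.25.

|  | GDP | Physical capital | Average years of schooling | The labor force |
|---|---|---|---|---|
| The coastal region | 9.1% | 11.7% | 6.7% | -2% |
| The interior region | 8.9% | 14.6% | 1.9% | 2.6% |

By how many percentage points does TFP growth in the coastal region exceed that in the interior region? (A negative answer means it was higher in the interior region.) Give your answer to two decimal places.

1.84 percentage points

Labor's share = 1 − 0.36 − 0.25 = 0.39.
The coastal region: TFP = 9.1 − 4.212 − 1.675 + 0.78 = 3.993%.
The interior region: TFP = 8.9 − 5.256 − 0.475 − 1.014 = 2.155%.
Difference = 3.993 − (2.155) = 1.838 pp.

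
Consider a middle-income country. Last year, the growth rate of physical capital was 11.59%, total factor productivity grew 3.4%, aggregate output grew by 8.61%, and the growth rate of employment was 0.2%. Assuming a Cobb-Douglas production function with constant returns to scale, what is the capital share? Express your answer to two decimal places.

The capital share is 0.44.

gY = gA + α·gK + (1−α)·gL, so gY − gA − gL = α(gK − gL).
8.61 − 3.4 − 0.2 = α × (11.59 − 0.2).
5.01 = 11.39 α, so α = 0.4399.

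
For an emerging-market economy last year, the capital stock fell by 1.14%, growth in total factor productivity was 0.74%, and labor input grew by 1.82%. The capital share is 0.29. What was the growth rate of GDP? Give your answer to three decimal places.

Labor's share = 1 − 0.29 = 0.71.
The capital stock: 0.29 × (-1.14) = -0.3306 pp.
Labor input: 0.71 × 1.82 = 1.2922 pp.
Output growth = 0.74 + 0.9616 = 1.7016%.

1.702%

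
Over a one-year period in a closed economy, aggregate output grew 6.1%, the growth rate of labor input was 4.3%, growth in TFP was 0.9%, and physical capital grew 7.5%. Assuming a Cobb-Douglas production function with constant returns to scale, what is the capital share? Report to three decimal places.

0.281

gY = gA + α·gK + (1−α)·gL, so gY − gA − gL = α(gK − gL).
6.1 − 0.9 − 4.3 = α × (7.5 − 4.3).
0.9 = 3.2 α, so α = 0.28125.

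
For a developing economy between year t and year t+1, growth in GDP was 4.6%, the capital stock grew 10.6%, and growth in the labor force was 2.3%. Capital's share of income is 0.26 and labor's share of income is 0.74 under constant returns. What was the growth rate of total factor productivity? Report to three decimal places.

Labor's share = 1 − 0.26 = 0.74.
The capital stock: 0.26 × 10.6 = 2.756 pp.
The labor force: 0.74 × 2.3 = 1.702 pp.
TFP growth = 4.6 − 4.458 = 0.142%.

Total factor productivity growth was 0.142%.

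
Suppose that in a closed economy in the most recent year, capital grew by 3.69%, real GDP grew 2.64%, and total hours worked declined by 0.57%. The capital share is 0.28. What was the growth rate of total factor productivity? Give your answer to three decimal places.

Total factor productivity growth was 2.017%.

Labor's share = 1 − 0.28 = 0.72.
Capital: 0.28 × 3.69 = 1.0332 pp.
Total hours worked: 0.72 × (-0.57) = -0.4104 pp.
TFP growth = 2.64 − 0.6228 = 2.0172%.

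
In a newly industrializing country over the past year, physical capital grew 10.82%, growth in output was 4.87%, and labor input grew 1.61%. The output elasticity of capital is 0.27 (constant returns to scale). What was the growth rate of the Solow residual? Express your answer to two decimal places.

Labor's share = 1 − 0.27 = 0.73.
Physical capital: 0.27 × 10.82 = 2.9214 pp.
Labor input: 0.73 × 1.61 = 1.1753 pp.
TFP growth = 4.87 − 4.0967 = 0.7733%.

0.77%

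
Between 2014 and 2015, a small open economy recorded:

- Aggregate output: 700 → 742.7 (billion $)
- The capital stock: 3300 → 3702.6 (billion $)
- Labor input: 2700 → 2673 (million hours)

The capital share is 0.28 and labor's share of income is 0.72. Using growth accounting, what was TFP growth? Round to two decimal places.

Aggregate output growth = (742.7 − 700) / 700 = 6.1%.
The capital stock growth = (3702.6 − 3300) / 3300 = 12.2%.
Labor input growth = (2673 − 2700) / 2700 = -1%.
Labor's share = 1 − 0.28 = 0.72.
The capital stock: 0.28 × 12.2 = 3.416 pp.
Labor input: 0.72 × (-1) = -0.72 pp.
TFP growth = 6.1 − 2.696 = 3.404%.

3.40%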